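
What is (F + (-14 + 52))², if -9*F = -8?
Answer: 122500/81 ≈ 1512.3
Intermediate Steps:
F = 8/9 (F = -⅑*(-8) = 8/9 ≈ 0.88889)
(F + (-14 + 52))² = (8/9 + (-14 + 52))² = (8/9 + 38)² = (350/9)² = 122500/81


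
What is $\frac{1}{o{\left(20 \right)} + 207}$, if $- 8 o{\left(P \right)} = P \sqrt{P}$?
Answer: $\frac{207}{42724} + \frac{5 \sqrt{5}}{42724} \approx 0.0051067$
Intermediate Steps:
$o{\left(P \right)} = - \frac{P^{\frac{3}{2}}}{8}$ ($o{\left(P \right)} = - \frac{P \sqrt{P}}{8} = - \frac{P^{\frac{3}{2}}}{8}$)
$\frac{1}{o{\left(20 \right)} + 207} = \frac{1}{- \frac{20^{\frac{3}{2}}}{8} + 207} = \frac{1}{- \frac{40 \sqrt{5}}{8} + 207} = \frac{1}{- 5 \sqrt{5} + 207} = \frac{1}{207 - 5 \sqrt{5}}$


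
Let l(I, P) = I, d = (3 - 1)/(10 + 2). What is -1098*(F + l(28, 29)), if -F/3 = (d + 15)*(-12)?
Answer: -630252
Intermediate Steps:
d = ⅙ (d = 2/12 = 2*(1/12) = ⅙ ≈ 0.16667)
F = 546 (F = -3*(⅙ + 15)*(-12) = -91*(-12)/2 = -3*(-182) = 546)
-1098*(F + l(28, 29)) = -1098*(546 + 28) = -1098*574 = -630252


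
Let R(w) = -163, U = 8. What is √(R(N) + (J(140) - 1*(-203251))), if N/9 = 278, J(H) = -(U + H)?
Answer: 2*√50735 ≈ 450.49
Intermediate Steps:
J(H) = -8 - H (J(H) = -(8 + H) = -8 - H)
N = 2502 (N = 9*278 = 2502)
√(R(N) + (J(140) - 1*(-203251))) = √(-163 + ((-8 - 1*140) - 1*(-203251))) = √(-163 + ((-8 - 140) + 203251)) = √(-163 + (-148 + 203251)) = √(-163 + 203103) = √202940 = 2*√50735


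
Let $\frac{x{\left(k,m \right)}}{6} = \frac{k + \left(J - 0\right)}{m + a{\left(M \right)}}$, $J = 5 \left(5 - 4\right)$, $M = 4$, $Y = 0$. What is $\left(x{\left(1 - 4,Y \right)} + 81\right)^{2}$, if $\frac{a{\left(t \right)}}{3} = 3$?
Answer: $\frac{61009}{9} \approx 6778.8$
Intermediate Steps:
$J = 5$ ($J = 5 \cdot 1 = 5$)
$a{\left(t \right)} = 9$ ($a{\left(t \right)} = 3 \cdot 3 = 9$)
$x{\left(k,m \right)} = \frac{6 \left(5 + k\right)}{9 + m}$ ($x{\left(k,m \right)} = 6 \frac{k + \left(5 - 0\right)}{m + 9} = 6 \frac{k + \left(5 + 0\right)}{9 + m} = 6 \frac{k + 5}{9 + m} = 6 \frac{5 + k}{9 + m} = \frac{6 \left(5 + k\right)}{9 + m}$)
$\left(x{\left(1 - 4,Y \right)} + 81\right)^{2} = \left(\frac{6 \left(5 + \left(1 - 4\right)\right)}{9 + 0} + 81\right)^{2} = \left(\frac{6 \left(5 + \left(1 - 4\right)\right)}{9} + 81\right)^{2} = \left(6 \cdot \frac{1}{9} \left(5 - 3\right) + 81\right)^{2} = \left(6 \cdot \frac{1}{9} \cdot 2 + 81\right)^{2} = \left(\frac{4}{3} + 81\right)^{2} = \left(\frac{247}{3}\right)^{2} = \frac{61009}{9}$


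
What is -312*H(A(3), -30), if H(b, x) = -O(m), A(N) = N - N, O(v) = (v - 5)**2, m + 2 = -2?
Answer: 25272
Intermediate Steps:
m = -4 (m = -2 - 2 = -4)
O(v) = (-5 + v)**2
A(N) = 0
H(b, x) = -81 (H(b, x) = -(-5 - 4)**2 = -1*(-9)**2 = -1*81 = -81)
-312*H(A(3), -30) = -312*(-81) = 25272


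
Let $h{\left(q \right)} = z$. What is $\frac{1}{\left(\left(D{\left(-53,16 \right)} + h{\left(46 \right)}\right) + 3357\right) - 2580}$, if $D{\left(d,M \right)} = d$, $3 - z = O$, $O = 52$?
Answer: $\frac{1}{675} \approx 0.0014815$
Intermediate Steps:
$z = -49$ ($z = 3 - 52 = -49$)
$h{\left(q \right)} = -49$
$\frac{1}{\left(\left(D{\left(-53,16 \right)} + h{\left(46 \right)}\right) + 3357\right) - 2580} = \frac{1}{\left(\left(-53 - 49\right) + 3357\right) - 2580} = \frac{1}{\left(-102 + 3357\right) - 2580} = \frac{1}{3255 - 2580} = \frac{1}{675}$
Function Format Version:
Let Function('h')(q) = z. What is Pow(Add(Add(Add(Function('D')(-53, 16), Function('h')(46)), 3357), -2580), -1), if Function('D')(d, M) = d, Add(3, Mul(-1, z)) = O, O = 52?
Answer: Rational(1, 675) ≈ 0.0014815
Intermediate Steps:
z = -49 (z = Add(3, Mul(-1, 52)) = Add(3, -52) = -49)
Function('h')(q) = -49
Pow(Add(Add(Add(Function('D')(-53, 16), Function('h')(46)), 3357), -2580), -1) = Pow(Add(Add(Add(-53, -49), 3357), -2580), -1) = Pow(Add(Add(-102, 3357), -2580), -1) = Pow(Add(3255, -2580), -1) = Pow(675, -1) = Rational(1, 675)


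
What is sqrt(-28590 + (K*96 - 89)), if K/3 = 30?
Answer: I*sqrt(20039) ≈ 141.56*I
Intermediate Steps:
K = 90 (K = 3*30 = 90)
sqrt(-28590 + (K*96 - 89)) = sqrt(-28590 + (90*96 - 89)) = sqrt(-28590 + (8640 - 89)) = sqrt(-28590 + 8551) = sqrt(-20039) = I*sqrt(20039)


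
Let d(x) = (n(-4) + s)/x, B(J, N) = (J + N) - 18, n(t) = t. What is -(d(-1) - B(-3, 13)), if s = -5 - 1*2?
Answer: -19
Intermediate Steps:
s = -7 (s = -5 - 2 = -7)
B(J, N) = -18 + J + N
d(x) = -11/x (d(x) = (-4 - 7)/x = -11/x)
-(d(-1) - B(-3, 13)) = -(-11/(-1) - (-18 - 3 + 13)) = -(-11*(-1) - 1*(-8)) = -(11 + 8) = -1*19 = -19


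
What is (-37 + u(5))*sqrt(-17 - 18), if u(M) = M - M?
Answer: -37*I*sqrt(35) ≈ -218.9*I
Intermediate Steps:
u(M) = 0
(-37 + u(5))*sqrt(-17 - 18) = (-37 + 0)*sqrt(-17 - 18) = -37*I*sqrt(35)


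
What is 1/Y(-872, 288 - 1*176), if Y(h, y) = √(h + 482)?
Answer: -I*√390/390 ≈ -0.050637*I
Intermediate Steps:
Y(h, y) = √(482 + h)
1/Y(-872, 288 - 1*176) = 1/(√(482 - 872)) = 1/(√(-390)) = 1/(I*√390) = -I*√390/390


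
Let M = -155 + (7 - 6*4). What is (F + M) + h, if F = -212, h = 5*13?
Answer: -319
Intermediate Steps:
h = 65
M = -172 (M = -155 + (7 - 24) = -155 - 17 = -172)
(F + M) + h = (-212 - 172) + 65 = -384 + 65 = -319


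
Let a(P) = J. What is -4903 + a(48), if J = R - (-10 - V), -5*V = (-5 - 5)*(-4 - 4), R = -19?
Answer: -4928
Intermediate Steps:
V = -16 (V = -(-5 - 5)*(-4 - 4)/5 = -(-2)*(-8) = -1/5*80 = -16)
J = -25 (J = -19 - (-10 - 1*(-16)) = -19 - (-10 + 16) = -19 - 1*6 = -19 - 6 = -25)
a(P) = -25
-4903 + a(48) = -4903 - 25 = -4928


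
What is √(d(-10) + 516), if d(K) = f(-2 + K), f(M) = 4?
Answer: 2*√130 ≈ 22.803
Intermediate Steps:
d(K) = 4
√(d(-10) + 516) = √(4 + 516) = √520 = 2*√130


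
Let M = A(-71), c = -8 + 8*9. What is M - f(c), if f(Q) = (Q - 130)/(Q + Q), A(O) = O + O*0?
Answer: -4511/64 ≈ -70.484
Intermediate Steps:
A(O) = O (A(O) = O + 0 = O)
c = 64 (c = -8 + 72 = 64)
f(Q) = (-130 + Q)/(2*Q) (f(Q) = (-130 + Q)/((2*Q)) = (-130 + Q)*(1/(2*Q)) = (-130 + Q)/(2*Q))
M = -71
M - f(c) = -71 - (-130 + 64)/(2*64) = -71 - (-66)/(2*64) = -71 - 1*(-33/64) = -71 + 33/64 = -4511/64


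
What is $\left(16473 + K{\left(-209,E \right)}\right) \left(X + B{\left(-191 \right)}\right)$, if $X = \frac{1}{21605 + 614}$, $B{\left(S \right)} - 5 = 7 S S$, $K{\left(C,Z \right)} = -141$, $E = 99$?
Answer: $\frac{92669572179708}{22219} \approx 4.1707 \cdot 10^{9}$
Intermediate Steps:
$B{\left(S \right)} = 5 + 7 S^{2}$ ($B{\left(S \right)} = 5 + 7 S S = 5 + 7 S^{2}$)
$X = \frac{1}{22219} \approx 4.5007 \cdot 10^{-5}$
$\left(16473 + K{\left(-209,E \right)}\right) \left(X + B{\left(-191 \right)}\right) = \left(16473 - 141\right) \left(\frac{1}{22219} + \left(5 + 7 \left(-191\right)^{2}\right)\right) = 16332 \left(\frac{1}{22219} + \left(5 + 7 \cdot 36481\right)\right) = 16332 \left(\frac{1}{22219} + \left(5 + 255367\right)\right) = 16332 \left(\frac{1}{22219} + 255372\right) = 16332 \cdot \frac{5674110469}{22219} = \frac{92669572179708}{22219}$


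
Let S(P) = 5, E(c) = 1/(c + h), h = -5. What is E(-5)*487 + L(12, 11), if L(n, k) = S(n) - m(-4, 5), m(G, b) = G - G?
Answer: -437/10 ≈ -43.700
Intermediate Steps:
E(c) = 1/(-5 + c) (E(c) = 1/(c - 5) = 1/(-5 + c))
m(G, b) = 0
L(n, k) = 5 (L(n, k) = 5 - 1*0 = 5 + 0 = 5)
E(-5)*487 + L(12, 11) = 487/(-5 - 5) + 5 = 487/(-10) + 5 = -⅒*487 + 5 = -487/10 + 5 = -437/10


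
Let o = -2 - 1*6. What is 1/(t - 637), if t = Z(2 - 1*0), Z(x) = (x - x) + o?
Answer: -1/645 ≈ -0.0015504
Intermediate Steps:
o = -8 (o = -2 - 6 = -8)
Z(x) = -8 (Z(x) = (x - x) - 8 = 0 - 8 = -8)
t = -8
1/(t - 637) = 1/(-8 - 637) = 1/(-645) = -1/645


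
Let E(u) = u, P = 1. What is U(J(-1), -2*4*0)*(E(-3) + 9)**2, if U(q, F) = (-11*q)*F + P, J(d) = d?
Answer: 36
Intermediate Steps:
U(q, F) = 1 - 11*F*q (U(q, F) = (-11*q)*F + 1 = -11*F*q + 1 = 1 - 11*F*q)
U(J(-1), -2*4*0)*(E(-3) + 9)**2 = (1 - 11*-2*4*0*(-1))*(-3 + 9)**2 = (1 - 11*(-8*0)*(-1))*6**2 = (1 - 11*0*(-1))*36 = (1 + 0)*36 = 1*36 = 36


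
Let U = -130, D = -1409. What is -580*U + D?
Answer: 73991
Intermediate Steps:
-580*U + D = -580*(-130) - 1409 = 75400 - 1409 = 73991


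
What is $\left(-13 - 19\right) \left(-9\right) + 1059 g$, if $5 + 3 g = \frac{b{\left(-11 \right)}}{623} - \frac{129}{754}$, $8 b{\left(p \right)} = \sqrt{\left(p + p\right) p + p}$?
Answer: $- \frac{1159195}{754} + \frac{353 \sqrt{231}}{4984} \approx -1536.3$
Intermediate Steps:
$b{\left(p \right)} = \frac{\sqrt{p + 2 p^{2}}}{8}$ ($b{\left(p \right)} = \frac{\sqrt{\left(p + p\right) p + p}}{8} = \frac{\sqrt{2 p p + p}}{8} = \frac{\sqrt{2 p^{2} + p}}{8} = \frac{\sqrt{p + 2 p^{2}}}{8}$)
$g = - \frac{3899}{2262} + \frac{\sqrt{231}}{14952}$ ($g = - \frac{5}{3} + \frac{\frac{\frac{1}{8} \sqrt{- 11 \left(1 + 2 \left(-11\right)\right)}}{623} - \frac{129}{754}}{3} = - \frac{5}{3} + \frac{\frac{\sqrt{- 11 \left(1 - 22\right)}}{8} \cdot \frac{1}{623} - \frac{129}{754}}{3} = - \frac{5}{3} + \frac{\frac{\sqrt{\left(-11\right) \left(-21\right)}}{8} \cdot \frac{1}{623} - \frac{129}{754}}{3} = - \frac{5}{3} + \frac{\frac{\sqrt{231}}{8} \cdot \frac{1}{623} - \frac{129}{754}}{3} = - \frac{5}{3} + \frac{\frac{\sqrt{231}}{4984} - \frac{129}{754}}{3} = - \frac{5}{3} + \frac{- \frac{129}{754} + \frac{\sqrt{231}}{4984}}{3} = - \frac{5}{3} - \left(\frac{43}{754} - \frac{\sqrt{231}}{14952}\right) = - \frac{3899}{2262} + \frac{\sqrt{231}}{14952} \approx -1.7227$)
$\left(-13 - 19\right) \left(-9\right) + 1059 g = \left(-13 - 19\right) \left(-9\right) + 1059 \left(- \frac{3899}{2262} + \frac{\sqrt{231}}{14952}\right) = \left(-32\right) \left(-9\right) - \left(\frac{1376347}{754} - \frac{353 \sqrt{231}}{4984}\right) = 288 - \left(\frac{1376347}{754} - \frac{353 \sqrt{231}}{4984}\right) = - \frac{1159195}{754} + \frac{353 \sqrt{231}}{4984}$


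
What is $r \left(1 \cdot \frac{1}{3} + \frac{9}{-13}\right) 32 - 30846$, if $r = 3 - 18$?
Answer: $- \frac{398758}{13} \approx -30674.0$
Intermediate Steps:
$r = -15$
$r \left(1 \cdot \frac{1}{3} + \frac{9}{-13}\right) 32 - 30846 = - 15 \left(1 \cdot \frac{1}{3} + \frac{9}{-13}\right) 32 - 30846 = - 15 \left(1 \cdot \frac{1}{3} + 9 \left(- \frac{1}{13}\right)\right) 32 - 30846 = - 15 \left(\frac{1}{3} - \frac{9}{13}\right) 32 - 30846 = \left(-15\right) \left(- \frac{14}{39}\right) 32 - 30846 = \frac{70}{13} \cdot 32 - 30846 = \frac{2240}{13} - 30846 = - \frac{398758}{13}$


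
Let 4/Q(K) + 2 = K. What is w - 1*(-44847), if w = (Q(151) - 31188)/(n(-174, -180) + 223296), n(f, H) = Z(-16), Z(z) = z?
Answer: 93249852427/2079295 ≈ 44847.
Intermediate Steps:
n(f, H) = -16
Q(K) = 4/(-2 + K)
w = -290438/2079295 (w = (4/(-2 + 151) - 31188)/(-16 + 223296) = (4/149 - 31188)/223280 = (4*(1/149) - 31188)*(1/223280) = (4/149 - 31188)*(1/223280) = -4647008/149*1/223280 = -290438/2079295 ≈ -0.13968)
w - 1*(-44847) = -290438/2079295 - 1*(-44847) = -290438/2079295 + 44847 = 93249852427/2079295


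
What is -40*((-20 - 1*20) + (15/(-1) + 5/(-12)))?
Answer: 6650/3 ≈ 2216.7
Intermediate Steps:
-40*((-20 - 1*20) + (15/(-1) + 5/(-12))) = -40*((-20 - 20) + (15*(-1) + 5*(-1/12))) = -40*(-40 + (-15 - 5/12)) = -40*(-40 - 185/12) = -40*(-665/12) = 6650/3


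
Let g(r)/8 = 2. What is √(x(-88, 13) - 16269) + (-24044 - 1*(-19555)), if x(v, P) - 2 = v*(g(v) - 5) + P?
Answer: -4489 + I*√17222 ≈ -4489.0 + 131.23*I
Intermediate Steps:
g(r) = 16 (g(r) = 8*2 = 16)
x(v, P) = 2 + P + 11*v (x(v, P) = 2 + (v*(16 - 5) + P) = 2 + (v*11 + P) = 2 + (11*v + P) = 2 + (P + 11*v) = 2 + P + 11*v)
√(x(-88, 13) - 16269) + (-24044 - 1*(-19555)) = √((2 + 13 + 11*(-88)) - 16269) + (-24044 - 1*(-19555)) = √((2 + 13 - 968) - 16269) + (-24044 + 19555) = √(-953 - 16269) - 4489 = √(-17222) - 4489 = I*√17222 - 4489 = -4489 + I*√17222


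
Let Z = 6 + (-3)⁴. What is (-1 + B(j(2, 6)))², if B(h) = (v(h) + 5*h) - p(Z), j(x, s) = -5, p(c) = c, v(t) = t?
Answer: 13924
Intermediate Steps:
Z = 87 (Z = 6 + 81 = 87)
B(h) = -87 + 6*h (B(h) = (h + 5*h) - 1*87 = 6*h - 87 = -87 + 6*h)
(-1 + B(j(2, 6)))² = (-1 + (-87 + 6*(-5)))² = (-1 + (-87 - 30))² = (-1 - 117)² = (-118)² = 13924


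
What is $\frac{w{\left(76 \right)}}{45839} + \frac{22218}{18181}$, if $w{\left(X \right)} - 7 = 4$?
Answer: $\frac{1018650893}{833398859} \approx 1.2223$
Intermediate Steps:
$w{\left(X \right)} = 11$ ($w{\left(X \right)} = 7 + 4 = 11$)
$\frac{w{\left(76 \right)}}{45839} + \frac{22218}{18181} = \frac{11}{45839} + \frac{22218}{18181} = \frac{1018650893}{833398859}$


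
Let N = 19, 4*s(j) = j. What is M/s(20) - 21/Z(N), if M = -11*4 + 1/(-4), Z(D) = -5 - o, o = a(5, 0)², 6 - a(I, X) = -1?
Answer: -1523/180 ≈ -8.4611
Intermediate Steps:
s(j) = j/4
a(I, X) = 7 (a(I, X) = 6 - 1*(-1) = 6 + 1 = 7)
o = 49 (o = 7² = 49)
Z(D) = -54 (Z(D) = -5 - 1*49 = -5 - 49 = -54)
M = -177/4 (M = -44 - ¼ = -177/4 ≈ -44.250)
M/s(20) - 21/Z(N) = -177/(4*((¼)*20)) - 21/(-54) = -177/4/5 - 21*(-1/54) = -177/4*⅕ + 7/18 = -177/20 + 7/18 = -1523/180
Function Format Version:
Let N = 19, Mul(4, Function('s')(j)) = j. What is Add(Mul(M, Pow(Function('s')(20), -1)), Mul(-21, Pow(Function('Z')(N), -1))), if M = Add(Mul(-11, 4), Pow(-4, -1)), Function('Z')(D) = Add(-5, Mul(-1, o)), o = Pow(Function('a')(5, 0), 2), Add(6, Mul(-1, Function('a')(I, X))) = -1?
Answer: Rational(-1523, 180) ≈ -8.4611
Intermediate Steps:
Function('s')(j) = Mul(Rational(1, 4), j)
Function('a')(I, X) = 7 (Function('a')(I, X) = Add(6, Mul(-1, -1)) = Add(6, 1) = 7)
o = 49 (o = Pow(7, 2) = 49)
Function('Z')(D) = -54 (Function('Z')(D) = Add(-5, Mul(-1, 49)) = Add(-5, -49) = -54)
M = Rational(-177, 4) (M = Add(-44, Rational(-1, 4)) = Rational(-177, 4) ≈ -44.250)
Add(Mul(M, Pow(Function('s')(20), -1)), Mul(-21, Pow(Function('Z')(N), -1))) = Add(Mul(Rational(-177, 4), Pow(Mul(Rational(1, 4), 20), -1)), Mul(-21, Pow(-54, -1))) = Add(Mul(Rational(-177, 4), Pow(5, -1)), Mul(-21, Rational(-1, 54))) = Add(Mul(Rational(-177, 4), Rational(1, 5)), Rational(7, 18)) = Add(Rational(-177, 20), Rational(7, 18)) = Rational(-1523, 180)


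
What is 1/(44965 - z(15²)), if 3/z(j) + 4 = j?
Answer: 221/9937262 ≈ 2.2240e-5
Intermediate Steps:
z(j) = 3/(-4 + j)
1/(44965 - z(15²)) = 1/(44965 - 3/(-4 + 15²)) = 1/(44965 - 3/(-4 + 225)) = 1/(44965 - 3/221) = 1/(9937262/221) = 221/9937262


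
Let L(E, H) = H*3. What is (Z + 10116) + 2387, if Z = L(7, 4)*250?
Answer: 15503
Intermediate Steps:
L(E, H) = 3*H
Z = 3000 (Z = (3*4)*250 = 12*250 = 3000)
(Z + 10116) + 2387 = (3000 + 10116) + 2387 = 13116 + 2387 = 15503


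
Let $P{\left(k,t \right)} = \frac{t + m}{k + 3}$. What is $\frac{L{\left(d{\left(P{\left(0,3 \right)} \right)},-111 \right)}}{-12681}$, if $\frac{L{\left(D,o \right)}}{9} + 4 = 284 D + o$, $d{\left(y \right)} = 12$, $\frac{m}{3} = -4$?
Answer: $- \frac{3293}{1409} \approx -2.3371$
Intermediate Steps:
$m = -12$ ($m = 3 \left(-4\right) = -12$)
$P{\left(k,t \right)} = \frac{-12 + t}{3 + k}$ ($P{\left(k,t \right)} = \frac{t - 12}{k + 3} = \frac{-12 + t}{3 + k}$)
$L{\left(D,o \right)} = -36 + 9 o + 2556 D$ ($L{\left(D,o \right)} = -36 + 9 \left(284 D + o\right) = -36 + 9 \left(o + 284 D\right) = -36 + \left(9 o + 2556 D\right) = -36 + 9 o + 2556 D$)
$\frac{L{\left(d{\left(P{\left(0,3 \right)} \right)},-111 \right)}}{-12681} = \frac{-36 + 9 \left(-111\right) + 2556 \cdot 12}{-12681} = \left(-36 - 999 + 30672\right) \left(- \frac{1}{12681}\right) = 29637 \left(- \frac{1}{12681}\right) = - \frac{3293}{1409}$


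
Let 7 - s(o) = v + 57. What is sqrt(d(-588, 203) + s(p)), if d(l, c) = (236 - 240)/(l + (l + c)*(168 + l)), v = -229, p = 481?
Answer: sqrt(5926423542)/5754 ≈ 13.379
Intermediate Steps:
d(l, c) = -4/(l + (168 + l)*(c + l)) (d(l, c) = -4/(l + (c + l)*(168 + l)) = -4/(l + (168 + l)*(c + l)))
s(o) = 179 (s(o) = 7 - (-229 + 57) = 7 - 1*(-172) = 7 + 172 = 179)
sqrt(d(-588, 203) + s(p)) = sqrt(-4/((-588)**2 + 168*203 + 169*(-588) + 203*(-588)) + 179) = sqrt(-4/(345744 + 34104 - 99372 - 119364) + 179) = sqrt(-4/161112 + 179) = sqrt(-4*1/161112 + 179) = sqrt(-1/40278 + 179) = sqrt(7209761/40278) = sqrt(5926423542)/5754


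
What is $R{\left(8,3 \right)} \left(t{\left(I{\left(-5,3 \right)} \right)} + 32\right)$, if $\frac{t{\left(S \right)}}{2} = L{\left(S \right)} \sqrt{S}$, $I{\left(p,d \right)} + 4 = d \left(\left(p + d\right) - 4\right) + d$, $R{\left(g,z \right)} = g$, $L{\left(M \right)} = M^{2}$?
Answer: $256 + 5776 i \sqrt{19} \approx 256.0 + 25177.0 i$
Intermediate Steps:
$I{\left(p,d \right)} = -4 + d + d \left(-4 + d + p\right)$ ($I{\left(p,d \right)} = -4 + \left(d \left(\left(p + d\right) - 4\right) + d\right) = -4 + \left(d \left(\left(d + p\right) - 4\right) + d\right) = -4 + \left(d \left(-4 + d + p\right) + d\right) = -4 + \left(d + d \left(-4 + d + p\right)\right) = -4 + d + d \left(-4 + d + p\right)$)
$t{\left(S \right)} = 2 S^{\frac{5}{2}}$ ($t{\left(S \right)} = 2 S^{2} \sqrt{S} = 2 S^{\frac{5}{2}}$)
$R{\left(8,3 \right)} \left(t{\left(I{\left(-5,3 \right)} \right)} + 32\right) = 8 \left(2 \left(-4 + 3^{2} - 9 + 3 \left(-5\right)\right)^{\frac{5}{2}} + 32\right) = 8 \left(2 \left(-4 + 9 - 9 - 15\right)^{\frac{5}{2}} + 32\right) = 8 \left(2 \left(-19\right)^{\frac{5}{2}} + 32\right) = 8 \left(2 \cdot 361 i \sqrt{19} + 32\right) = 8 \left(722 i \sqrt{19} + 32\right) = 8 \left(32 + 722 i \sqrt{19}\right) = 256 + 5776 i \sqrt{19}$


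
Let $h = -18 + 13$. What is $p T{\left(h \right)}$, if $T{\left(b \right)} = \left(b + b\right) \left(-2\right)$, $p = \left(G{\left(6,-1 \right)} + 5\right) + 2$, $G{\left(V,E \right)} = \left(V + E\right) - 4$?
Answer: $160$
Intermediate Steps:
$G{\left(V,E \right)} = -4 + E + V$ ($G{\left(V,E \right)} = \left(E + V\right) - 4 = -4 + E + V$)
$h = -5$
$p = 8$ ($p = \left(\left(-4 - 1 + 6\right) + 5\right) + 2 = \left(1 + 5\right) + 2 = 6 + 2 = 8$)
$T{\left(b \right)} = - 4 b$ ($T{\left(b \right)} = 2 b \left(-2\right) = - 4 b$)
$p T{\left(h \right)} = 8 \left(\left(-4\right) \left(-5\right)\right) = 8 \cdot 20 = 160$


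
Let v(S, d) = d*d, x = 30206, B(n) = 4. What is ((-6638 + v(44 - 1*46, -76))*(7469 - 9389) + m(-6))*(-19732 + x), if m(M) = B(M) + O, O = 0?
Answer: 17334930856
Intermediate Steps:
v(S, d) = d²
m(M) = 4 (m(M) = 4 + 0 = 4)
((-6638 + v(44 - 1*46, -76))*(7469 - 9389) + m(-6))*(-19732 + x) = ((-6638 + (-76)²)*(7469 - 9389) + 4)*(-19732 + 30206) = ((-6638 + 5776)*(-1920) + 4)*10474 = (-862*(-1920) + 4)*10474 = (1655040 + 4)*10474 = 1655044*10474 = 17334930856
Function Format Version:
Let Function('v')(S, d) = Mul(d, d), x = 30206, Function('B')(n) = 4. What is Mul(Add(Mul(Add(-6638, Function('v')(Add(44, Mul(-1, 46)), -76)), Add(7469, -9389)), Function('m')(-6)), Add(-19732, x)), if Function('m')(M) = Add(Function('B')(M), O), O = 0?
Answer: 17334930856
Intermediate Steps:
Function('v')(S, d) = Pow(d, 2)
Function('m')(M) = 4 (Function('m')(M) = Add(4, 0) = 4)
Mul(Add(Mul(Add(-6638, Function('v')(Add(44, Mul(-1, 46)), -76)), Add(7469, -9389)), Function('m')(-6)), Add(-19732, x)) = Mul(Add(Mul(Add(-6638, Pow(-76, 2)), Add(7469, -9389)), 4), Add(-19732, 30206)) = Mul(Add(Mul(Add(-6638, 5776), -1920), 4), 10474) = Mul(Add(Mul(-862, -1920), 4), 10474) = Mul(Add(1655040, 4), 10474) = Mul(1655044, 10474) = 17334930856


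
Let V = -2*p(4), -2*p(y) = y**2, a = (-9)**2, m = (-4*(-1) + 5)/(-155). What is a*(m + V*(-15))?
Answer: -3013929/155 ≈ -19445.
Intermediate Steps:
m = -9/155 (m = (4 + 5)*(-1/155) = 9*(-1/155) = -9/155 ≈ -0.058065)
a = 81
p(y) = -y**2/2
V = 16 (V = -(-1)*4**2 = -(-1)*16 = -2*(-8) = 16)
a*(m + V*(-15)) = 81*(-9/155 + 16*(-15)) = 81*(-9/155 - 240) = 81*(-37209/155) = -3013929/155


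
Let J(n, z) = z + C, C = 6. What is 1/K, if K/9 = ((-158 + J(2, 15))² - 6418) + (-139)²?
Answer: 1/285048 ≈ 3.5082e-6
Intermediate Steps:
J(n, z) = 6 + z (J(n, z) = z + 6 = 6 + z)
K = 285048 (K = 9*(((-158 + (6 + 15))² - 6418) + (-139)²) = 9*(((-158 + 21)² - 6418) + 19321) = 9*(((-137)² - 6418) + 19321) = 9*((18769 - 6418) + 19321) = 9*(12351 + 19321) = 9*31672 = 285048)
1/K = 1/285048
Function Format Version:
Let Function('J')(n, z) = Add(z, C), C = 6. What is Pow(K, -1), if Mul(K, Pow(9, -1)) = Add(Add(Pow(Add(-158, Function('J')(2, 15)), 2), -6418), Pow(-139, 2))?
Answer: Rational(1, 285048) ≈ 3.5082e-6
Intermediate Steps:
Function('J')(n, z) = Add(6, z) (Function('J')(n, z) = Add(z, 6) = Add(6, z))
K = 285048 (K = Mul(9, Add(Add(Pow(Add(-158, Add(6, 15)), 2), -6418), Pow(-139, 2))) = Mul(9, Add(Add(Pow(Add(-158, 21), 2), -6418), 19321)) = Mul(9, Add(Add(Pow(-137, 2), -6418), 19321)) = Mul(9, Add(Add(18769, -6418), 19321)) = Mul(9, Add(12351, 19321)) = Mul(9, 31672) = 285048)
Pow(K, -1) = Pow(285048, -1) = Rational(1, 285048)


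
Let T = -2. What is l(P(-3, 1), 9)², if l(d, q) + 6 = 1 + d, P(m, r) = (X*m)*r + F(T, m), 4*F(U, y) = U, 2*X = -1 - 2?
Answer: 1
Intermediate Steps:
X = -3/2 (X = (-1 - 2)/2 = (½)*(-3) = -3/2 ≈ -1.5000)
F(U, y) = U/4
P(m, r) = -½ - 3*m*r/2 (P(m, r) = (-3*m/2)*r + (¼)*(-2) = -3*m*r/2 - ½ = -½ - 3*m*r/2)
l(d, q) = -5 + d (l(d, q) = -6 + (1 + d) = -5 + d)
l(P(-3, 1), 9)² = (-5 + (-½ - 3/2*(-3)*1))² = (-5 + (-½ + 9/2))² = (-5 + 4)² = (-1)² = 1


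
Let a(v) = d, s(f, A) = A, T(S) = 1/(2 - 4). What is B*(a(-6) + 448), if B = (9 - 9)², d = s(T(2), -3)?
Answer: 0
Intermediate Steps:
T(S) = -½ (T(S) = 1/(-2) = -½)
d = -3
a(v) = -3
B = 0 (B = 0² = 0)
B*(a(-6) + 448) = 0*(-3 + 448) = 0*445 = 0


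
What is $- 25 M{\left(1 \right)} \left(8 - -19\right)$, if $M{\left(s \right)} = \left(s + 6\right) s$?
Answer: $-4725$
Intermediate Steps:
$M{\left(s \right)} = s \left(6 + s\right)$ ($M{\left(s \right)} = \left(6 + s\right) s = s \left(6 + s\right)$)
$- 25 M{\left(1 \right)} \left(8 - -19\right) = - 25 \cdot 1 \left(6 + 1\right) \left(8 - -19\right) = - 25 \cdot 1 \cdot 7 \left(8 + 19\right) = \left(-25\right) 7 \cdot 27 = \left(-175\right) 27 = -4725$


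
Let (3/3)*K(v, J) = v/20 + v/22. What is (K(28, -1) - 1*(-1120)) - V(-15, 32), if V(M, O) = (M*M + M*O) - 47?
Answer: 78357/55 ≈ 1424.7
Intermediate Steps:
V(M, O) = -47 + M² + M*O (V(M, O) = (M² + M*O) - 47 = -47 + M² + M*O)
K(v, J) = 21*v/220 (K(v, J) = v/20 + v/22 = 21*v/220)
(K(28, -1) - 1*(-1120)) - V(-15, 32) = ((21/220)*28 - 1*(-1120)) - (-47 + (-15)² - 15*32) = (147/55 + 1120) - (-47 + 225 - 480) = 61747/55 - 1*(-302) = 61747/55 + 302 = 78357/55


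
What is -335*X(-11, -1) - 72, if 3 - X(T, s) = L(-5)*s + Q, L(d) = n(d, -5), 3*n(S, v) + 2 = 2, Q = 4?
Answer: 263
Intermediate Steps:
n(S, v) = 0 (n(S, v) = -⅔ + (⅓)*2 = -⅔ + ⅔ = 0)
L(d) = 0
X(T, s) = -1 (X(T, s) = 3 - (0*s + 4) = 3 - (0 + 4) = 3 - 1*4 = 3 - 4 = -1)
-335*X(-11, -1) - 72 = -335*(-1) - 72 = 335 - 72 = 263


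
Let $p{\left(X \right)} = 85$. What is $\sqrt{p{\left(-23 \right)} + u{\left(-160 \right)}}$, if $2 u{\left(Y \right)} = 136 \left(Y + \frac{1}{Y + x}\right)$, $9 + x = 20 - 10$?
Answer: $\frac{i \sqrt{272919207}}{159} \approx 103.9 i$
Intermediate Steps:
$x = 1$ ($x = -9 + \left(20 - 10\right) = -9 + 10 = 1$)
$u{\left(Y \right)} = 68 Y + \frac{68}{1 + Y}$ ($u{\left(Y \right)} = \frac{136 \left(Y + \frac{1}{Y + 1}\right)}{2} = \frac{136 \left(Y + \frac{1}{1 + Y}\right)}{2} = \frac{136 Y + \frac{136}{1 + Y}}{2} = 68 Y + \frac{68}{1 + Y}$)
$\sqrt{p{\left(-23 \right)} + u{\left(-160 \right)}} = \sqrt{85 + \frac{68 \left(1 - 160 + \left(-160\right)^{2}\right)}{1 - 160}} = \sqrt{85 + \frac{68 \left(1 - 160 + 25600\right)}{-159}} = \sqrt{85 + 68 \left(- \frac{1}{159}\right) 25441} = \sqrt{85 - \frac{1729988}{159}} = \sqrt{- \frac{1716473}{159}} = \frac{i \sqrt{272919207}}{159}$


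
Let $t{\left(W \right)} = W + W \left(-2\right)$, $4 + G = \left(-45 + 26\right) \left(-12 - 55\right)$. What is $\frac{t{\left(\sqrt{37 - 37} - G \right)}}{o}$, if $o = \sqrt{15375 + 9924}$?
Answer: $\frac{141 \sqrt{2811}}{937} \approx 7.9783$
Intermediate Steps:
$G = 1269$ ($G = -4 + \left(-45 + 26\right) \left(-12 - 55\right) = -4 - -1273 = -4 + 1273 = 1269$)
$t{\left(W \right)} = - W$ ($t{\left(W \right)} = W - 2 W = - W$)
$o = 3 \sqrt{2811}$ ($o = \sqrt{25299} = 3 \sqrt{2811} \approx 159.06$)
$\frac{t{\left(\sqrt{37 - 37} - G \right)}}{o} = \frac{\left(-1\right) \left(\sqrt{37 - 37} - 1269\right)}{3 \sqrt{2811}} = - (\sqrt{0} - 1269) \frac{\sqrt{2811}}{8433} = - (0 - 1269) \frac{\sqrt{2811}}{8433} = \left(-1\right) \left(-1269\right) \frac{\sqrt{2811}}{8433} = 1269 \frac{\sqrt{2811}}{8433} = \frac{141 \sqrt{2811}}{937}$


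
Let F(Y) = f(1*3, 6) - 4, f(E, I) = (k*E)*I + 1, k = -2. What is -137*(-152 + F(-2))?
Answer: 26167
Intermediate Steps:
f(E, I) = 1 - 2*E*I (f(E, I) = (-2*E)*I + 1 = -2*E*I + 1 = 1 - 2*E*I)
F(Y) = -39 (F(Y) = (1 - 2*1*3*6) - 4 = (1 - 2*3*6) - 4 = (1 - 36) - 4 = -35 - 4 = -39)
-137*(-152 + F(-2)) = -137*(-152 - 39) = -137*(-191) = 26167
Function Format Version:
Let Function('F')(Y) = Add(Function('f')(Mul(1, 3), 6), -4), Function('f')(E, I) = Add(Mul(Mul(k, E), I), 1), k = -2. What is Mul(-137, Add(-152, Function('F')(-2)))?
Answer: 26167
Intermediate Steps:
Function('f')(E, I) = Add(1, Mul(-2, E, I)) (Function('f')(E, I) = Add(Mul(Mul(-2, E), I), 1) = Add(Mul(-2, E, I), 1) = Add(1, Mul(-2, E, I)))
Function('F')(Y) = -39 (Function('F')(Y) = Add(Add(1, Mul(-2, Mul(1, 3), 6)), -4) = Add(Add(1, Mul(-2, 3, 6)), -4) = Add(Add(1, -36), -4) = Add(-35, -4) = -39)
Mul(-137, Add(-152, Function('F')(-2))) = Mul(-137, Add(-152, -39)) = Mul(-137, -191) = 26167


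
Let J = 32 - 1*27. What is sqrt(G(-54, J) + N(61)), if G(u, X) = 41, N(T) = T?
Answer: sqrt(102) ≈ 10.100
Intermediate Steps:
J = 5 (J = 32 - 27 = 5)
sqrt(G(-54, J) + N(61)) = sqrt(41 + 61) = sqrt(102)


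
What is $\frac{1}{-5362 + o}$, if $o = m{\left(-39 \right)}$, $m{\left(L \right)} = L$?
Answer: $- \frac{1}{5401} \approx -0.00018515$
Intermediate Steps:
$o = -39$
$\frac{1}{-5362 + o} = \frac{1}{-5362 - 39} = \frac{1}{-5401} = - \frac{1}{5401}$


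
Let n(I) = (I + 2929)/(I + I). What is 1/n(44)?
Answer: 88/2973 ≈ 0.029600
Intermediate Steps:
n(I) = (2929 + I)/(2*I) (n(I) = (2929 + I)/((2*I)) = (2929 + I)*(1/(2*I)) = (2929 + I)/(2*I))
1/n(44) = 1/((½)*(2929 + 44)/44) = 1/((½)*(1/44)*2973) = 1/(2973/88) = 88/2973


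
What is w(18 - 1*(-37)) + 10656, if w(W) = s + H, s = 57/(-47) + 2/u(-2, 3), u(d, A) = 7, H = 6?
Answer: 3507493/329 ≈ 10661.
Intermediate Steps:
s = -305/329 (s = 57/(-47) + 2/7 = 57*(-1/47) + 2*(⅐) = -57/47 + 2/7 = -305/329 ≈ -0.92705)
w(W) = 1669/329 (w(W) = -305/329 + 6 = 1669/329)
w(18 - 1*(-37)) + 10656 = 1669/329 + 10656 = 3507493/329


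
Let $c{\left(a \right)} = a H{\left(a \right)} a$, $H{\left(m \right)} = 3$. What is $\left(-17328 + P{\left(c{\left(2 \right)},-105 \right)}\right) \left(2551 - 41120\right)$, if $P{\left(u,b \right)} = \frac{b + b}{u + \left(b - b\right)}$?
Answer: $\frac{1337997179}{2} \approx 6.69 \cdot 10^{8}$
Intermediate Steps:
$c{\left(a \right)} = 3 a^{2}$ ($c{\left(a \right)} = a 3 a = 3 a a = 3 a^{2}$)
$P{\left(u,b \right)} = \frac{2 b}{u}$ ($P{\left(u,b \right)} = \frac{2 b}{u + 0} = \frac{2 b}{u}$)
$\left(-17328 + P{\left(c{\left(2 \right)},-105 \right)}\right) \left(2551 - 41120\right) = \left(-17328 + 2 \left(-105\right) \frac{1}{3 \cdot 2^{2}}\right) \left(2551 - 41120\right) = \left(-17328 + 2 \left(-105\right) \frac{1}{3 \cdot 4}\right) \left(-38569\right) = \left(-17328 + 2 \left(-105\right) \frac{1}{12}\right) \left(-38569\right) = \left(-17328 - \frac{35}{2}\right) \left(-38569\right) = \left(- \frac{34691}{2}\right) \left(-38569\right) = \frac{1337997179}{2}$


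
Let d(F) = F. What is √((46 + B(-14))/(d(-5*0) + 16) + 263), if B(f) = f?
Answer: √265 ≈ 16.279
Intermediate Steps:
√((46 + B(-14))/(d(-5*0) + 16) + 263) = √((46 - 14)/(-5*0 + 16) + 263) = √(32/(0 + 16) + 263) = √(32/16 + 263) = √(32*(1/16) + 263) = √(2 + 263) = √265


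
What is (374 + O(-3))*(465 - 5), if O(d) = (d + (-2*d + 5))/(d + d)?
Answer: 514280/3 ≈ 1.7143e+5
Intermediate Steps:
O(d) = (5 - d)/(2*d) (O(d) = (d + (5 - 2*d))/((2*d)) = (5 - d)*(1/(2*d)) = (5 - d)/(2*d))
(374 + O(-3))*(465 - 5) = (374 + (1/2)*(5 - 1*(-3))/(-3))*(465 - 5) = (374 + (1/2)*(-1/3)*(5 + 3))*460 = (374 + (1/2)*(-1/3)*8)*460 = (374 - 4/3)*460 = (1118/3)*460 = 514280/3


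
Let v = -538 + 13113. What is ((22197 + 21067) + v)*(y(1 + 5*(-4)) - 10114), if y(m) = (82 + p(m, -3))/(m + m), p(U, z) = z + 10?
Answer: -21465684219/38 ≈ -5.6489e+8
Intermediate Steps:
p(U, z) = 10 + z
v = 12575
y(m) = 89/(2*m) (y(m) = (82 + (10 - 3))/(m + m) = (82 + 7)/((2*m)) = 89*(1/(2*m)) = 89/(2*m))
((22197 + 21067) + v)*(y(1 + 5*(-4)) - 10114) = ((22197 + 21067) + 12575)*(89/(2*(1 + 5*(-4))) - 10114) = (43264 + 12575)*(89/(2*(1 - 20)) - 10114) = 55839*((89/2)/(-19) - 10114) = 55839*((89/2)*(-1/19) - 10114) = 55839*(-89/38 - 10114) = 55839*(-384421/38) = -21465684219/38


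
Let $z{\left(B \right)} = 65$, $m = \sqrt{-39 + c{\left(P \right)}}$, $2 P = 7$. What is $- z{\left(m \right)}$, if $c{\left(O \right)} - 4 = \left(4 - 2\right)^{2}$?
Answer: $-65$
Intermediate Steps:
$P = \frac{7}{2}$ ($P = \frac{1}{2} \cdot 7 = \frac{7}{2} \approx 3.5$)
$c{\left(O \right)} = 8$ ($c{\left(O \right)} = 4 + \left(4 - 2\right)^{2} = 4 + 2^{2} = 4 + 4 = 8$)
$m = i \sqrt{31}$ ($m = \sqrt{-39 + 8} = \sqrt{-31} = i \sqrt{31} \approx 5.5678 i$)
$- z{\left(m \right)} = \left(-1\right) 65 = -65$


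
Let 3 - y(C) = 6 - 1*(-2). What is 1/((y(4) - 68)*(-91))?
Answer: 1/6643 ≈ 0.00015053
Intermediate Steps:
y(C) = -5 (y(C) = 3 - (6 - 1*(-2)) = 3 - (6 + 2) = 3 - 1*8 = 3 - 8 = -5)
1/((y(4) - 68)*(-91)) = 1/((-5 - 68)*(-91)) = 1/(-73*(-91)) = 1/6643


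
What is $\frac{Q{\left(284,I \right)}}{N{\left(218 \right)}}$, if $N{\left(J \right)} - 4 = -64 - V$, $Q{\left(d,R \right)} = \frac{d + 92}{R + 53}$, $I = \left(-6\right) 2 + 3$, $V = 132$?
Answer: $- \frac{47}{1056} \approx -0.044508$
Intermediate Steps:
$I = -9$ ($I = -12 + 3 = -9$)
$Q{\left(d,R \right)} = \frac{92 + d}{53 + R}$
$N{\left(J \right)} = -192$ ($N{\left(J \right)} = 4 - 196 = -192$)
$\frac{Q{\left(284,I \right)}}{N{\left(218 \right)}} = \frac{\frac{1}{53 - 9} \left(92 + 284\right)}{-192} = \frac{1}{44} \cdot 376 \left(- \frac{1}{192}\right) = \frac{94}{11} \left(- \frac{1}{192}\right) = - \frac{47}{1056}$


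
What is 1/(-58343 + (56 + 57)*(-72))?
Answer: -1/66479 ≈ -1.5042e-5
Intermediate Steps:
1/(-58343 + (56 + 57)*(-72)) = 1/(-58343 + 113*(-72)) = 1/(-58343 - 8136) = 1/(-66479) = -1/66479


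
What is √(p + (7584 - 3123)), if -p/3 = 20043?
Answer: 2*I*√13917 ≈ 235.94*I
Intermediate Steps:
p = -60129 (p = -3*20043 = -60129)
√(p + (7584 - 3123)) = √(-60129 + (7584 - 3123)) = √(-60129 + 4461) = √(-55668) = 2*I*√13917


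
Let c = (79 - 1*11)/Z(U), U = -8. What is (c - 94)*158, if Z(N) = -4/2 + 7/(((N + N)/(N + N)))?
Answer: -63516/5 ≈ -12703.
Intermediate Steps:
Z(N) = 5 (Z(N) = -4*1/2 + 7/(((2*N)/((2*N)))) = -2 + 7/(((2*N)*(1/(2*N)))) = -2 + 7/1 = -2 + 7*1 = -2 + 7 = 5)
c = 68/5 (c = (79 - 1*11)/5 = (79 - 11)*(1/5) = 68*(1/5) = 68/5 ≈ 13.600)
(c - 94)*158 = (68/5 - 94)*158 = -402/5*158 = -63516/5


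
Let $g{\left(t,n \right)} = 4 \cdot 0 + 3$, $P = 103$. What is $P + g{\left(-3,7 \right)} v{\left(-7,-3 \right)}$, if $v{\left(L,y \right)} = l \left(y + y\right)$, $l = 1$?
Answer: $85$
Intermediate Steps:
$g{\left(t,n \right)} = 3$ ($g{\left(t,n \right)} = 0 + 3 = 3$)
$v{\left(L,y \right)} = 2 y$ ($v{\left(L,y \right)} = 1 \left(y + y\right) = 1 \cdot 2 y = 2 y$)
$P + g{\left(-3,7 \right)} v{\left(-7,-3 \right)} = 103 + 3 \cdot 2 \left(-3\right) = 103 + 3 \left(-6\right) = 103 - 18 = 85$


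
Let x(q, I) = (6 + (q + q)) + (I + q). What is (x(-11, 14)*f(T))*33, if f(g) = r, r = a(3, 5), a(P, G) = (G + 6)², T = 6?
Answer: -51909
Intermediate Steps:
x(q, I) = 6 + I + 3*q (x(q, I) = (6 + 2*q) + (I + q) = 6 + I + 3*q)
a(P, G) = (6 + G)²
r = 121 (r = (6 + 5)² = 11² = 121)
f(g) = 121
(x(-11, 14)*f(T))*33 = ((6 + 14 + 3*(-11))*121)*33 = ((6 + 14 - 33)*121)*33 = -13*121*33 = -1573*33 = -51909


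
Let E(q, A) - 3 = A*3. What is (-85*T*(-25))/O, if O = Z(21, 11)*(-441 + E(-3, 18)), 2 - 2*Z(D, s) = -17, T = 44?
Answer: -23375/912 ≈ -25.630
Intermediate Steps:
E(q, A) = 3 + 3*A (E(q, A) = 3 + A*3 = 3 + 3*A)
Z(D, s) = 19/2 (Z(D, s) = 1 - 1/2*(-17) = 1 + 17/2 = 19/2)
O = -3648 (O = 19*(-441 + (3 + 3*18))/2 = 19*(-441 + (3 + 54))/2 = 19*(-441 + 57)/2 = (19/2)*(-384) = -3648)
(-85*T*(-25))/O = (-85*44*(-25))/(-3648) = -3740*(-25)*(-1/3648) = 93500*(-1/3648) = -23375/912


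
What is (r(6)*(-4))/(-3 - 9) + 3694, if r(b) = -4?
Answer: 11078/3 ≈ 3692.7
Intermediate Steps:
(r(6)*(-4))/(-3 - 9) + 3694 = (-4*(-4))/(-3 - 9) + 3694 = 16/(-12) + 3694 = 16*(-1/12) + 3694 = -4/3 + 3694 = 11078/3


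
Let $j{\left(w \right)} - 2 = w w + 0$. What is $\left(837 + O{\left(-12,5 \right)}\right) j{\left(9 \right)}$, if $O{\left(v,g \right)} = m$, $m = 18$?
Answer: $70965$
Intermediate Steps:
$j{\left(w \right)} = 2 + w^{2}$ ($j{\left(w \right)} = 2 + \left(w w + 0\right) = 2 + \left(w^{2} + 0\right) = 2 + w^{2}$)
$O{\left(v,g \right)} = 18$
$\left(837 + O{\left(-12,5 \right)}\right) j{\left(9 \right)} = \left(837 + 18\right) \left(2 + 9^{2}\right) = 855 \left(2 + 81\right) = 855 \cdot 83 = 70965$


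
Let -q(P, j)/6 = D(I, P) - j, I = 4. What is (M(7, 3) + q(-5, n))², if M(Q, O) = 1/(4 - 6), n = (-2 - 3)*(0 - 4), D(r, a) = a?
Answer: 89401/4 ≈ 22350.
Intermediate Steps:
n = 20 (n = -5*(-4) = 20)
M(Q, O) = -½ (M(Q, O) = 1/(-2) = -½)
q(P, j) = -6*P + 6*j (q(P, j) = -6*(P - j) = -6*P + 6*j)
(M(7, 3) + q(-5, n))² = (-½ + (-6*(-5) + 6*20))² = (-½ + (30 + 120))² = (-½ + 150)² = (299/2)² = 89401/4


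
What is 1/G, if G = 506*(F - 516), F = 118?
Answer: -1/201388 ≈ -4.9655e-6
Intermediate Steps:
G = -201388 (G = 506*(118 - 516) = 506*(-398) = -201388)
1/G = 1/(-201388) = -1/201388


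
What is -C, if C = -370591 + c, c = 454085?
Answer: -83494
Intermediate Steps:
C = 83494 (C = -370591 + 454085 = 83494)
-C = -1*83494 = -83494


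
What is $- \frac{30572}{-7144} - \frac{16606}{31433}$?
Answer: $\frac{210584103}{56139338} \approx 3.7511$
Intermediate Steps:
$- \frac{30572}{-7144} - \frac{16606}{31433} = \left(-30572\right) \left(- \frac{1}{7144}\right) - \frac{16606}{31433} = \frac{7643}{1786} - \frac{16606}{31433} = \frac{210584103}{56139338}$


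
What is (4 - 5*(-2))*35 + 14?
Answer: 504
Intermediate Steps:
(4 - 5*(-2))*35 + 14 = (4 + 10)*35 + 14 = 14*35 + 14 = 490 + 14 = 504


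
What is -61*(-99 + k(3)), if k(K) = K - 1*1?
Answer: 5917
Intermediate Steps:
k(K) = -1 + K (k(K) = K - 1 = -1 + K)
-61*(-99 + k(3)) = -61*(-99 + (-1 + 3)) = -61*(-99 + 2) = -61*(-97) = 5917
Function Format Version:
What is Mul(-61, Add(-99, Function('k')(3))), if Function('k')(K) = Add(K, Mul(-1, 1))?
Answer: 5917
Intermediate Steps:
Function('k')(K) = Add(-1, K) (Function('k')(K) = Add(K, -1) = Add(-1, K))
Mul(-61, Add(-99, Function('k')(3))) = Mul(-61, Add(-99, Add(-1, 3))) = Mul(-61, Add(-99, 2)) = Mul(-61, -97) = 5917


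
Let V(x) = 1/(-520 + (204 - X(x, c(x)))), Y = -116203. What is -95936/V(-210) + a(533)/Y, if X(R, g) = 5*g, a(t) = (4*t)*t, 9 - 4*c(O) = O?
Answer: 6574561945612/116203 ≈ 5.6578e+7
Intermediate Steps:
c(O) = 9/4 - O/4
a(t) = 4*t²
V(x) = 1/(-1309/4 + 5*x/4) (V(x) = 1/(-520 + (204 - 5*(9/4 - x/4))) = 1/(-520 + (204 - (45/4 - 5*x/4))) = 1/(-520 + (204 + (-45/4 + 5*x/4))) = 1/(-520 + (771/4 + 5*x/4)) = 1/(-1309/4 + 5*x/4))
-95936/V(-210) + a(533)/Y = -95936/(4/(-1309 + 5*(-210))) + (4*533²)/(-116203) = -95936/(4/(-1309 - 1050)) + (4*284089)*(-1/116203) = -95936/(4/(-2359)) + 1136356*(-1/116203) = -95936/(4*(-1/2359)) - 1136356/116203 = -95936/(-4/2359) - 1136356/116203 = -95936*(-2359/4) - 1136356/116203 = 56578256 - 1136356/116203 = 6574561945612/116203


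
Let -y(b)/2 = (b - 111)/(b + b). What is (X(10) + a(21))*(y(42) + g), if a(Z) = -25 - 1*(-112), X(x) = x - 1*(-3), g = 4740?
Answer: 3319150/7 ≈ 4.7416e+5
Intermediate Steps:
X(x) = 3 + x (X(x) = x + 3 = 3 + x)
y(b) = -(-111 + b)/b (y(b) = -2*(b - 111)/(b + b) = -2*(-111 + b)/(2*b) = -2*(-111 + b)*1/(2*b) = -(-111 + b)/b)
a(Z) = 87 (a(Z) = -25 + 112 = 87)
(X(10) + a(21))*(y(42) + g) = ((3 + 10) + 87)*((111 - 1*42)/42 + 4740) = (13 + 87)*((111 - 42)/42 + 4740) = 100*((1/42)*69 + 4740) = 100*(23/14 + 4740) = 100*(66383/14) = 3319150/7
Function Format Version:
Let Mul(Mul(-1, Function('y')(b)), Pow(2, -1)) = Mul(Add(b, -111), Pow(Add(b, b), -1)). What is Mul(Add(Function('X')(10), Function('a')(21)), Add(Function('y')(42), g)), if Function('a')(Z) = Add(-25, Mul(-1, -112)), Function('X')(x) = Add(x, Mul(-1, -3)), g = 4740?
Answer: Rational(3319150, 7) ≈ 4.7416e+5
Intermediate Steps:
Function('X')(x) = Add(3, x) (Function('X')(x) = Add(x, 3) = Add(3, x))
Function('y')(b) = Mul(-1, Pow(b, -1), Add(-111, b)) (Function('y')(b) = Mul(-2, Mul(Add(b, -111), Pow(Add(b, b), -1))) = Mul(-2, Mul(Add(-111, b), Pow(Mul(2, b), -1))) = Mul(-2, Mul(Add(-111, b), Mul(Rational(1, 2), Pow(b, -1)))) = Mul(-2, Mul(Rational(1, 2), Pow(b, -1), Add(-111, b))) = Mul(-1, Pow(b, -1), Add(-111, b)))
Function('a')(Z) = 87 (Function('a')(Z) = Add(-25, 112) = 87)
Mul(Add(Function('X')(10), Function('a')(21)), Add(Function('y')(42), g)) = Mul(Add(Add(3, 10), 87), Add(Mul(Pow(42, -1), Add(111, Mul(-1, 42))), 4740)) = Mul(Add(13, 87), Add(Mul(Rational(1, 42), Add(111, -42)), 4740)) = Mul(100, Add(Mul(Rational(1, 42), 69), 4740)) = Mul(100, Add(Rational(23, 14), 4740)) = Mul(100, Rational(66383, 14)) = Rational(3319150, 7)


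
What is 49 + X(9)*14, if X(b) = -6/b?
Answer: 119/3 ≈ 39.667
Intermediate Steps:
49 + X(9)*14 = 49 - 6/9*14 = 49 - 6*⅑*14 = 49 - ⅔*14 = 49 - 28/3 = 119/3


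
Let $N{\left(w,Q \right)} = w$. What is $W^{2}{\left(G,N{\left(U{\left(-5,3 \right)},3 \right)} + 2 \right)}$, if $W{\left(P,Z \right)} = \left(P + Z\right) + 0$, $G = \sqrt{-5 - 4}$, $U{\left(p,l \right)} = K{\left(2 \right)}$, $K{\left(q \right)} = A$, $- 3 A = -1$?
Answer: $- \frac{32}{9} + 14 i \approx -3.5556 + 14.0 i$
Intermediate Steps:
$A = \frac{1}{3}$ ($A = \left(- \frac{1}{3}\right) \left(-1\right) = \frac{1}{3} \approx 0.33333$)
$K{\left(q \right)} = \frac{1}{3}$
$U{\left(p,l \right)} = \frac{1}{3}$
$G = 3 i$ ($G = \sqrt{-9} = 3 i \approx 3.0 i$)
$W{\left(P,Z \right)} = P + Z$
$W^{2}{\left(G,N{\left(U{\left(-5,3 \right)},3 \right)} + 2 \right)} = \left(3 i + \left(\frac{1}{3} + 2\right)\right)^{2} = \left(3 i + \frac{7}{3}\right)^{2} = \left(\frac{7}{3} + 3 i\right)^{2}$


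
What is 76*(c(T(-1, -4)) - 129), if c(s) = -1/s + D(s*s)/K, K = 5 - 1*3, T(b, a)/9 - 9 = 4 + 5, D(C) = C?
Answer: 79984870/81 ≈ 9.8747e+5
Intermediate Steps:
T(b, a) = 162 (T(b, a) = 81 + 9*(4 + 5) = 81 + 9*9 = 81 + 81 = 162)
K = 2 (K = 5 - 3 = 2)
c(s) = s**2/2 - 1/s (c(s) = -1/s + (s*s)/2 = -1/s + s**2*(1/2) = -1/s + s**2/2 = s**2/2 - 1/s)
76*(c(T(-1, -4)) - 129) = 76*((1/2)*(-2 + 162**3)/162 - 129) = 76*((1/2)*(1/162)*(-2 + 4251528) - 129) = 76*((1/2)*(1/162)*4251526 - 129) = 76*(2125763/162 - 129) = 76*(2104865/162) = 79984870/81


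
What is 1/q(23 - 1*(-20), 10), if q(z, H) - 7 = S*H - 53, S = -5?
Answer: -1/96 ≈ -0.010417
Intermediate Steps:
q(z, H) = -46 - 5*H (q(z, H) = 7 + (-5*H - 53) = 7 + (-53 - 5*H) = -46 - 5*H)
1/q(23 - 1*(-20), 10) = 1/(-46 - 5*10) = 1/(-46 - 50) = 1/(-96) = -1/96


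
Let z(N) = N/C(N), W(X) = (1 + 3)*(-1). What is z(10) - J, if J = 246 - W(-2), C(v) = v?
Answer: -249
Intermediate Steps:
W(X) = -4 (W(X) = 4*(-1) = -4)
z(N) = 1 (z(N) = N/N = 1)
J = 250 (J = 246 - 1*(-4) = 246 + 4 = 250)
z(10) - J = 1 - 1*250 = 1 - 250 = -249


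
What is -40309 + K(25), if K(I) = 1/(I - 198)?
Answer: -6973458/173 ≈ -40309.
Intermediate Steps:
K(I) = 1/(-198 + I)
-40309 + K(25) = -40309 + 1/(-198 + 25) = -40309 + 1/(-173) = -40309 - 1/173 = -6973458/173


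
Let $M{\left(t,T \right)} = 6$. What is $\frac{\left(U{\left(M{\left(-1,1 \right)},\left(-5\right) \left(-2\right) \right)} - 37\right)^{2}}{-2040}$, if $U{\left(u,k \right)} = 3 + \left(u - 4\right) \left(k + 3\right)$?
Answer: $- \frac{8}{255} \approx -0.031373$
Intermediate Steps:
$U{\left(u,k \right)} = 3 + \left(-4 + u\right) \left(3 + k\right)$
$\frac{\left(U{\left(M{\left(-1,1 \right)},\left(-5\right) \left(-2\right) \right)} - 37\right)^{2}}{-2040} = \frac{\left(\left(-9 - 4 \left(\left(-5\right) \left(-2\right)\right) + 3 \cdot 6 + \left(-5\right) \left(-2\right) 6\right) - 37\right)^{2}}{-2040} = \left(\left(-9 - 40 + 18 + 10 \cdot 6\right) - 37\right)^{2} \left(- \frac{1}{2040}\right) = \left(\left(-9 - 40 + 18 + 60\right) - 37\right)^{2} \left(- \frac{1}{2040}\right) = \left(29 - 37\right)^{2} \left(- \frac{1}{2040}\right) = \left(-8\right)^{2} \left(- \frac{1}{2040}\right) = 64 \left(- \frac{1}{2040}\right) = - \frac{8}{255}$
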